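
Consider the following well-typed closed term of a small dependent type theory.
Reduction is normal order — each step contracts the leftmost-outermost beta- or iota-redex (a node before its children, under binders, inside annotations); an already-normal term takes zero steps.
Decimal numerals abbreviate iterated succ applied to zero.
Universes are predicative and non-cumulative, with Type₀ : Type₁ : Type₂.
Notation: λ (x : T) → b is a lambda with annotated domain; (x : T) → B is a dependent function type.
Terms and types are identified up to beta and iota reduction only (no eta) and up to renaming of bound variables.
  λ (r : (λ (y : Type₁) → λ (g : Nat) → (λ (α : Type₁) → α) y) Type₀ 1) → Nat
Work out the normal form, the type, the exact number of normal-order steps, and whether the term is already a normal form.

reduced normal form:
  λ (r : Type₀) → Nat
inferred type:
  (r : Type₀) → Type₀
normal-order step count: 3
started in normal form: no
first redex: a beta-redex


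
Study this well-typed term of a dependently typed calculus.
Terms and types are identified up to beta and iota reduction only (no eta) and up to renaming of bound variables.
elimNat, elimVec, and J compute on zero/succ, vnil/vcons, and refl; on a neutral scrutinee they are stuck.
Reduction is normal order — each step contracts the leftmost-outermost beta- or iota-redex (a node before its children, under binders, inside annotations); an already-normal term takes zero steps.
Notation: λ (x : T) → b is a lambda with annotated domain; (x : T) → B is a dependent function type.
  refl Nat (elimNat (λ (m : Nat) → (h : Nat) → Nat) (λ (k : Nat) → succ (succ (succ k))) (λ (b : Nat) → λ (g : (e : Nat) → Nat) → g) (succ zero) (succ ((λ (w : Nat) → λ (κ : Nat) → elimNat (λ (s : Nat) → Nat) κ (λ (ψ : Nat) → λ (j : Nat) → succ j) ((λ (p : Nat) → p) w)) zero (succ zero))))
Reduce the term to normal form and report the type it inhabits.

normal form:
  refl Nat (succ (succ (succ (succ (succ zero)))))
inferred type:
  Eq Nat (succ (succ (succ (succ (succ zero))))) (succ (succ (succ (succ (succ zero)))))
observation: normalization takes exactly 9 steps under the normal-order strategy.


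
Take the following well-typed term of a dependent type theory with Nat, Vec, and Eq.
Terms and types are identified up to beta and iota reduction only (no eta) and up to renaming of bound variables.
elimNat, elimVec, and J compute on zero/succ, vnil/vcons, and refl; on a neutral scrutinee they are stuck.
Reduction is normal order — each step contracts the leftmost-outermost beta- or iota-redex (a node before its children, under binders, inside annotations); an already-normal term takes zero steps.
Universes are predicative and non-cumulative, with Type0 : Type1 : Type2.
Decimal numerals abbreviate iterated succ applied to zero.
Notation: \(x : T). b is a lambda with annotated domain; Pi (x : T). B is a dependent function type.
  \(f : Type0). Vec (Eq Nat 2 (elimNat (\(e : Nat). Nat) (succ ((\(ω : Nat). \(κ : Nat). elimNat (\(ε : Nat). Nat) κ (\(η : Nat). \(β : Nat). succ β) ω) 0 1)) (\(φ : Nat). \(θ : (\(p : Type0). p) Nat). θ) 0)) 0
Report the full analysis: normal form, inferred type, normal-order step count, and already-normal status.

resulting normal form:
  \(f : Type0). Vec (Eq Nat 2 2) 0
type:
  Pi (f : Type0). Type0
reduction steps (normal order): 4
already normal: no
first redex: an elimNat iota-redex


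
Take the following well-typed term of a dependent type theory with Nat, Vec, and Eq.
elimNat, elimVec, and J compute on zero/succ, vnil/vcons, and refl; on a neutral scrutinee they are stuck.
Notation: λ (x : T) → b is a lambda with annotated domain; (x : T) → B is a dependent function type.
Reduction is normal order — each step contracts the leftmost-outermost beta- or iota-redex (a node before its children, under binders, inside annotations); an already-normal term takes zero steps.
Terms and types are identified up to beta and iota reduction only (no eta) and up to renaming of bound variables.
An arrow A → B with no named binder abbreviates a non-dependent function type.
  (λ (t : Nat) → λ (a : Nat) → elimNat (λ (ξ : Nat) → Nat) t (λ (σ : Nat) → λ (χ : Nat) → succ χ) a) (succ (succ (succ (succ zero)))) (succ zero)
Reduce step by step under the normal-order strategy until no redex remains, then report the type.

normal-order reduction:
  (λ (t : Nat) → λ (a : Nat) → elimNat (λ (ξ : Nat) → Nat) t (λ (σ : Nat) → λ (χ : Nat) → succ χ) a) (succ (succ (succ (succ zero)))) (succ zero)
  ~> (λ (t : Nat) → elimNat (λ (a : Nat) → Nat) (succ (succ (succ (succ zero)))) (λ (ξ : Nat) → λ (σ : Nat) → succ σ) t) (succ zero)
  ~> elimNat (λ (t : Nat) → Nat) (succ (succ (succ (succ zero)))) (λ (a : Nat) → λ (ξ : Nat) → succ ξ) (succ zero)
  ~> (λ (t : Nat) → λ (a : Nat) → succ a) zero (elimNat (λ (ξ : Nat) → Nat) (succ (succ (succ (succ zero)))) (λ (σ : Nat) → λ (χ : Nat) → succ χ) zero)
  ~> (λ (t : Nat) → succ t) (elimNat (λ (a : Nat) → Nat) (succ (succ (succ (succ zero)))) (λ (ξ : Nat) → λ (σ : Nat) → succ σ) zero)
  ~> succ (elimNat (λ (t : Nat) → Nat) (succ (succ (succ (succ zero)))) (λ (a : Nat) → λ (ξ : Nat) → succ ξ) zero)
  ~> succ (succ (succ (succ (succ zero))))
inferred type:
  Nat


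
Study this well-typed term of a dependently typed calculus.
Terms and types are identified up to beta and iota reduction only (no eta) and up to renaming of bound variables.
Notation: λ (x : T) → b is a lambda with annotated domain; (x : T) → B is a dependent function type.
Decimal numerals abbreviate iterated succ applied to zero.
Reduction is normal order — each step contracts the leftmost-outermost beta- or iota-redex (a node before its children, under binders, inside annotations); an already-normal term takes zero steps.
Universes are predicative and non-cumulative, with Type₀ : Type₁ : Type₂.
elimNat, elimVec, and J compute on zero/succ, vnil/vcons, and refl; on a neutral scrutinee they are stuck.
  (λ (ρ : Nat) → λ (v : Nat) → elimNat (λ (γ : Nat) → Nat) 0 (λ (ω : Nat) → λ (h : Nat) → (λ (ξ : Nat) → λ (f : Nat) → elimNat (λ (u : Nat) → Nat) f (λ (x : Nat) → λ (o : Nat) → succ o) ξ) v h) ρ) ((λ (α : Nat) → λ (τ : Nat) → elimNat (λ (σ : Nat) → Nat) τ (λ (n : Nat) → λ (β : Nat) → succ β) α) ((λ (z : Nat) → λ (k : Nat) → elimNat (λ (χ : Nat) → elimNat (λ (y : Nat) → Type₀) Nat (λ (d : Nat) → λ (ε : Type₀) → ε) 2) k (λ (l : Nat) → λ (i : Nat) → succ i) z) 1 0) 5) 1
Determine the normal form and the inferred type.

normal form:
  6
the term's type:
  Nat


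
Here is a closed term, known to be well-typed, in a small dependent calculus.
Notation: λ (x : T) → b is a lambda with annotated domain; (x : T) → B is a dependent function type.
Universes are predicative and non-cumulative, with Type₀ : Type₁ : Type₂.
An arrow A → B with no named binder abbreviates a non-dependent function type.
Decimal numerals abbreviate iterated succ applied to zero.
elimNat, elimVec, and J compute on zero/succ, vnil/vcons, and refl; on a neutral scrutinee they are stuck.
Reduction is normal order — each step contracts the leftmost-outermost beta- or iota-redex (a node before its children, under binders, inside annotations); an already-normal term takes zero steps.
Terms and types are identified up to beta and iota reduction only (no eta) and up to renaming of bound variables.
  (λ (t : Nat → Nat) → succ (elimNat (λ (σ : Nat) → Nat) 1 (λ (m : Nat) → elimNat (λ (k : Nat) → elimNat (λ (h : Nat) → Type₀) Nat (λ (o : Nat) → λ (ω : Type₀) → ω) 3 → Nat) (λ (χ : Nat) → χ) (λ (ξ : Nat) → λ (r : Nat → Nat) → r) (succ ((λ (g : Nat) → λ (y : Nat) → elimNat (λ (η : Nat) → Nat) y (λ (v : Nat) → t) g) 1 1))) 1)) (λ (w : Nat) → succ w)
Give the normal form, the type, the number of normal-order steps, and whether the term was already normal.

resulting normal form:
  2
type:
  Nat
reduction steps (normal order): 31
term was already normal: no
first contracted redex: a beta-redex


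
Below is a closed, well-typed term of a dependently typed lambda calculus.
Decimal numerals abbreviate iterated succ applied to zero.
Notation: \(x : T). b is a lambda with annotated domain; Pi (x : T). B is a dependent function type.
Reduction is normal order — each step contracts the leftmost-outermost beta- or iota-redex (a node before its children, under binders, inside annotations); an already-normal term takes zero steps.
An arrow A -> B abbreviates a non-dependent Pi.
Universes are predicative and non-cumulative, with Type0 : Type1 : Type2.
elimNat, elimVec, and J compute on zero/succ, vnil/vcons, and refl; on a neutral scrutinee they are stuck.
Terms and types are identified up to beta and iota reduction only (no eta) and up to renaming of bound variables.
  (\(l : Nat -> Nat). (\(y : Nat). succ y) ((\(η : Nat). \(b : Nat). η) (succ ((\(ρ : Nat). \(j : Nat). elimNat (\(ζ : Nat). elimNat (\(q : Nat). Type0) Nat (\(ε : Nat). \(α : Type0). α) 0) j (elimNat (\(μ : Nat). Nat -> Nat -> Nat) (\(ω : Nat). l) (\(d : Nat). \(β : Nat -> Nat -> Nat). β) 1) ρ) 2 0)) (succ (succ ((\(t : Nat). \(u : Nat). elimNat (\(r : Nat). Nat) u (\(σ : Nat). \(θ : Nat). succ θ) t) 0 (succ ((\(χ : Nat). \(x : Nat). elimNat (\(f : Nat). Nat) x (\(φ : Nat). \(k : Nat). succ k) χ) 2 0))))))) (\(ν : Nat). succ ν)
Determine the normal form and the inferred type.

reduced normal form:
  4
type:
  Nat
observation: 21 normal-order steps normalize the term, beginning with a beta-redex.


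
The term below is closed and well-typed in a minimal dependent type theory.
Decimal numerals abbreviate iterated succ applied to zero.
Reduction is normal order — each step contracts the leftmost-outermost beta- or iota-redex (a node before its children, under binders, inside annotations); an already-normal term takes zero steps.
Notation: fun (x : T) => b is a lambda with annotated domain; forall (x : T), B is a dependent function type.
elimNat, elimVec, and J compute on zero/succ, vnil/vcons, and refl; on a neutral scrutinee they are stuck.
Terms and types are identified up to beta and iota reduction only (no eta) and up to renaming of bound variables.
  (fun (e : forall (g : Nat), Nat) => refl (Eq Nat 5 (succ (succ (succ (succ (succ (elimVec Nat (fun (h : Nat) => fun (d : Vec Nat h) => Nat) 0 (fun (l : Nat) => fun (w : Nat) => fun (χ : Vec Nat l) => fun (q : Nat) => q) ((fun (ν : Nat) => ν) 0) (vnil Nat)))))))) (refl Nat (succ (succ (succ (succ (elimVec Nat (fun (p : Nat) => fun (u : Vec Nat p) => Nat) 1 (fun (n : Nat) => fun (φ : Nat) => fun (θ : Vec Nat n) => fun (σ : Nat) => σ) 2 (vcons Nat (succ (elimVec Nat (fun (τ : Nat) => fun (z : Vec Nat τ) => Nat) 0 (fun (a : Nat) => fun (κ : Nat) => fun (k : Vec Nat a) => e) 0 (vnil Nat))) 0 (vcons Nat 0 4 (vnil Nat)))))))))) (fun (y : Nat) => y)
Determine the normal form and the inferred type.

reduced normal form:
  refl (Eq Nat 5 5) (refl Nat 5)
the term's type:
  Eq (Eq Nat 5 5) (refl Nat 5) (refl Nat 5)
observation: the leftmost-outermost redex is a beta-redex, and normalization takes 13 steps.


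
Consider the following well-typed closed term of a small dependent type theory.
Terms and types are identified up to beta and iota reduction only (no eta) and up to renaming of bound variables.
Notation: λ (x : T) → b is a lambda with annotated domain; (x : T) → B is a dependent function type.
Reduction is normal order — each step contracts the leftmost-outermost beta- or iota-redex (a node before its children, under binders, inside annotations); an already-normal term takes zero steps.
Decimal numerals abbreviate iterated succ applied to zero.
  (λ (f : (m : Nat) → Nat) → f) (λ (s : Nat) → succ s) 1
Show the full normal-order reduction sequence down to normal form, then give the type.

normal-order reduction:
  (λ (f : (m : Nat) → Nat) → f) (λ (s : Nat) → succ s) 1
  ~> (λ (f : Nat) → succ f) 1
  ~> 2
the term's type:
  Nat


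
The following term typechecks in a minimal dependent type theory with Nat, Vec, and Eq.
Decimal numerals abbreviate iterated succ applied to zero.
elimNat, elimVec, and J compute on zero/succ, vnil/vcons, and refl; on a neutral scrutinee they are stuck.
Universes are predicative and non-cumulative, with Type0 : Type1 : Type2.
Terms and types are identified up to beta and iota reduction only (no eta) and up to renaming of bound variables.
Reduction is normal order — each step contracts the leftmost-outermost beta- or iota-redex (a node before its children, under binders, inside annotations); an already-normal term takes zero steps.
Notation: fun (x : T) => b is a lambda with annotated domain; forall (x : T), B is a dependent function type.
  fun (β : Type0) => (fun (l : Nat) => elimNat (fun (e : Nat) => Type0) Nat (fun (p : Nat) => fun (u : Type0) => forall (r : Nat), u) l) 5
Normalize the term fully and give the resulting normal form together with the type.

resulting normal form:
  fun (β : Type0) => forall (l : Nat), forall (e : Nat), forall (p : Nat), forall (u : Nat), forall (r : Nat), Nat
type:
  forall (β : Type0), Type0
observation: 17 normal-order steps separate the term from its normal form.


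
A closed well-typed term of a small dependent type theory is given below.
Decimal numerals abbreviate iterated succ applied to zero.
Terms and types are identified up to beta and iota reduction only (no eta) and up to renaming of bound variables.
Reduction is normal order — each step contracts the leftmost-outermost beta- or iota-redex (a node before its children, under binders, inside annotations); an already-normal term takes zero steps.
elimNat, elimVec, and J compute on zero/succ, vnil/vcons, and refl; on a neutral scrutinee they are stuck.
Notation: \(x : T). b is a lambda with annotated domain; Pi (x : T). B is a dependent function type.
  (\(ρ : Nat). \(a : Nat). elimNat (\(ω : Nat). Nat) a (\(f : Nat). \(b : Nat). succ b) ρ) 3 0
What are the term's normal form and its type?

normal form:
  3
type:
  Nat
observation: contracting a beta-redex first, the term normalizes in 12 steps.


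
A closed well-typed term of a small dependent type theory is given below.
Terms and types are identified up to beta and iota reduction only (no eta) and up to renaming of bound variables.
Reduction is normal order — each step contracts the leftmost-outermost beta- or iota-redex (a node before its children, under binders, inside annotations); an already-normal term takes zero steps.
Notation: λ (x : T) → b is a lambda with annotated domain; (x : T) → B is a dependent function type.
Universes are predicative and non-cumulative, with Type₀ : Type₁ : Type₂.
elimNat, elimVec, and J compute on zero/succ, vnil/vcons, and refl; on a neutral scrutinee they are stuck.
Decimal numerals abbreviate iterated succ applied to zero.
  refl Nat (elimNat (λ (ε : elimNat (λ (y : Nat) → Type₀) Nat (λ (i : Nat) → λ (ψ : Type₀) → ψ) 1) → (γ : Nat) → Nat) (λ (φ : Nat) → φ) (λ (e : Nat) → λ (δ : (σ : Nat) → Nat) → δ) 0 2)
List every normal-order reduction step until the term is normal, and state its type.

reduction (normal order):
  refl Nat (elimNat (λ (ε : elimNat (λ (y : Nat) → Type₀) Nat (λ (i : Nat) → λ (ψ : Type₀) → ψ) 1) → (γ : Nat) → Nat) (λ (φ : Nat) → φ) (λ (e : Nat) → λ (δ : (σ : Nat) → Nat) → δ) 0 2)
  ~> refl Nat ((λ (ε : Nat) → ε) 2)
  ~> refl Nat 2
inferred type:
  Eq Nat 2 2


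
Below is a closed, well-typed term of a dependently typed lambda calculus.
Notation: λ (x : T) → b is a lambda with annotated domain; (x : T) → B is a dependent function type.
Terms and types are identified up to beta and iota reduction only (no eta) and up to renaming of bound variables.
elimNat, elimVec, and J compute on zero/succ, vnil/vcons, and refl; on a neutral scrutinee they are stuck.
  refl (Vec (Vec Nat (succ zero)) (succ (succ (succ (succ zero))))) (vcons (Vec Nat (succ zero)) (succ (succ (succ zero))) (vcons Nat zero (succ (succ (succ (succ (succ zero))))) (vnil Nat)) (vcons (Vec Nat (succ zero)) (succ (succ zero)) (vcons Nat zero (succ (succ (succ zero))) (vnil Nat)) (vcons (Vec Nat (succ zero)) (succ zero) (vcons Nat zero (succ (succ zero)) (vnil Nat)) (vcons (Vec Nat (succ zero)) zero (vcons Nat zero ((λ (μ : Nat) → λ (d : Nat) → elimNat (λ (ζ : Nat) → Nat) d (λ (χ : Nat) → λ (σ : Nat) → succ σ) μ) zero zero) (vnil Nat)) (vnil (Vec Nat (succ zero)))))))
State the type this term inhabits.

type:
  Eq (Vec (Vec Nat (succ zero)) (succ (succ (succ (succ zero))))) (vcons (Vec Nat (succ zero)) (succ (succ (succ zero))) (vcons Nat zero (succ (succ (succ (succ (succ zero))))) (vnil Nat)) (vcons (Vec Nat (succ zero)) (succ (succ zero)) (vcons Nat zero (succ (succ (succ zero))) (vnil Nat)) (vcons (Vec Nat (succ zero)) (succ zero) (vcons Nat zero (succ (succ zero)) (vnil Nat)) (vcons (Vec Nat (succ zero)) zero (vcons Nat zero zero (vnil Nat)) (vnil (Vec Nat (succ zero))))))) (vcons (Vec Nat (succ zero)) (succ (succ (succ zero))) (vcons Nat zero (succ (succ (succ (succ (succ zero))))) (vnil Nat)) (vcons (Vec Nat (succ zero)) (succ (succ zero)) (vcons Nat zero (succ (succ (succ zero))) (vnil Nat)) (vcons (Vec Nat (succ zero)) (succ zero) (vcons Nat zero (succ (succ zero)) (vnil Nat)) (vcons (Vec Nat (succ zero)) zero (vcons Nat zero zero (vnil Nat)) (vnil (Vec Nat (succ zero)))))))


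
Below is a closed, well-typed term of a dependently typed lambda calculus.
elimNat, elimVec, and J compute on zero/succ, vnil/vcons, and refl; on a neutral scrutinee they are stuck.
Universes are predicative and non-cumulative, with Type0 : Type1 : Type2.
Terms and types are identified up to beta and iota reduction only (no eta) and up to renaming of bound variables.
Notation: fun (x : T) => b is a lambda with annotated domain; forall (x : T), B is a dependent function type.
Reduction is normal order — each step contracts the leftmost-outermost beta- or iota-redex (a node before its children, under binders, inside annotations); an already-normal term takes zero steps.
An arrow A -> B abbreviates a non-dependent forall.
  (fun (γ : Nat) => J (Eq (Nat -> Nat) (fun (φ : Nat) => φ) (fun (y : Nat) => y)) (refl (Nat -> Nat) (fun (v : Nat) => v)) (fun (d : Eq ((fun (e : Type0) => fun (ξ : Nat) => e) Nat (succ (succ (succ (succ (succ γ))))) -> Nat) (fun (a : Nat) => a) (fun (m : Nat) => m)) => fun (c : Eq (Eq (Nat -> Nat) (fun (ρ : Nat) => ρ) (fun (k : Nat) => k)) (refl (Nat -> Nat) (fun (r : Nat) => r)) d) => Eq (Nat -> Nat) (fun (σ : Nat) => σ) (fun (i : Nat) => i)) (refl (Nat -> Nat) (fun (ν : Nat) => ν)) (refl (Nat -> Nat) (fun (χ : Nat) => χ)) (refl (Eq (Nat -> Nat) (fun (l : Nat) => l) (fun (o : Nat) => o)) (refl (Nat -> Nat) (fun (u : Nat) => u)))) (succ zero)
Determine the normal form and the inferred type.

resulting normal form:
  refl (Nat -> Nat) (fun (γ : Nat) => γ)
inferred type:
  Eq (Nat -> Nat) (fun (γ : Nat) => γ) (fun (φ : Nat) => φ)
observation: the leftmost-outermost redex is a beta-redex, and normalization takes 2 steps.


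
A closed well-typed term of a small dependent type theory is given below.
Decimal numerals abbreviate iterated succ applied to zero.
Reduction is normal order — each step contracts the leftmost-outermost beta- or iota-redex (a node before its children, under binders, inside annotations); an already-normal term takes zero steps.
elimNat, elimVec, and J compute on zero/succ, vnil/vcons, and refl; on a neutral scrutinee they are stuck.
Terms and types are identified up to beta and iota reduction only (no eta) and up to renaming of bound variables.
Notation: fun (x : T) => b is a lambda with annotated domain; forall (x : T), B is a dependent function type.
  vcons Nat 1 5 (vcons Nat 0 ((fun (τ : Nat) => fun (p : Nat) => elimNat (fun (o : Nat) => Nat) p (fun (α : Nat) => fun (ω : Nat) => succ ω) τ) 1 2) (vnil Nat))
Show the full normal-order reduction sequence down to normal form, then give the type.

reduction (normal order):
  vcons Nat 1 5 (vcons Nat 0 ((fun (τ : Nat) => fun (p : Nat) => elimNat (fun (o : Nat) => Nat) p (fun (α : Nat) => fun (ω : Nat) => succ ω) τ) 1 2) (vnil Nat))
  ~> vcons Nat 1 5 (vcons Nat 0 ((fun (τ : Nat) => elimNat (fun (p : Nat) => Nat) τ (fun (o : Nat) => fun (α : Nat) => succ α) 1) 2) (vnil Nat))
  ~> vcons Nat 1 5 (vcons Nat 0 (elimNat (fun (τ : Nat) => Nat) 2 (fun (p : Nat) => fun (o : Nat) => succ o) 1) (vnil Nat))
  ~> vcons Nat 1 5 (vcons Nat 0 ((fun (τ : Nat) => fun (p : Nat) => succ p) 0 (elimNat (fun (o : Nat) => Nat) 2 (fun (α : Nat) => fun (ω : Nat) => succ ω) 0)) (vnil Nat))
  ~> vcons Nat 1 5 (vcons Nat 0 ((fun (τ : Nat) => succ τ) (elimNat (fun (p : Nat) => Nat) 2 (fun (o : Nat) => fun (α : Nat) => succ α) 0)) (vnil Nat))
  ~> vcons Nat 1 5 (vcons Nat 0 (succ (elimNat (fun (τ : Nat) => Nat) 2 (fun (p : Nat) => fun (o : Nat) => succ o) 0)) (vnil Nat))
  ~> vcons Nat 1 5 (vcons Nat 0 3 (vnil Nat))
type:
  Vec Nat 2


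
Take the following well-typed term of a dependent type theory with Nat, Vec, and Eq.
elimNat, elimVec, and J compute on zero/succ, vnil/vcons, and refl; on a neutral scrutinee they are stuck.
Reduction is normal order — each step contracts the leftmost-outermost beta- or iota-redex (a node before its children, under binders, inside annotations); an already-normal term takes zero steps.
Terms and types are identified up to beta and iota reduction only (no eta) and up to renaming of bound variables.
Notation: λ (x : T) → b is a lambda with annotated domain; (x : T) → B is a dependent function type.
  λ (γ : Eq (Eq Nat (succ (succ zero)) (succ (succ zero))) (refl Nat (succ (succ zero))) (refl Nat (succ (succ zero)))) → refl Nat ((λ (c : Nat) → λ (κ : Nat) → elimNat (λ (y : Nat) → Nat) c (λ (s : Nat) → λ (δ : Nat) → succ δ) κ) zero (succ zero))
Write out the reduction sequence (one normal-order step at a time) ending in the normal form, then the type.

reduction (normal order):
  λ (γ : Eq (Eq Nat (succ (succ zero)) (succ (succ zero))) (refl Nat (succ (succ zero))) (refl Nat (succ (succ zero)))) → refl Nat ((λ (c : Nat) → λ (κ : Nat) → elimNat (λ (y : Nat) → Nat) c (λ (s : Nat) → λ (δ : Nat) → succ δ) κ) zero (succ zero))
  ~> λ (γ : Eq (Eq Nat (succ (succ zero)) (succ (succ zero))) (refl Nat (succ (succ zero))) (refl Nat (succ (succ zero)))) → refl Nat ((λ (c : Nat) → elimNat (λ (κ : Nat) → Nat) zero (λ (y : Nat) → λ (s : Nat) → succ s) c) (succ zero))
  ~> λ (γ : Eq (Eq Nat (succ (succ zero)) (succ (succ zero))) (refl Nat (succ (succ zero))) (refl Nat (succ (succ zero)))) → refl Nat (elimNat (λ (c : Nat) → Nat) zero (λ (κ : Nat) → λ (y : Nat) → succ y) (succ zero))
  ~> λ (γ : Eq (Eq Nat (succ (succ zero)) (succ (succ zero))) (refl Nat (succ (succ zero))) (refl Nat (succ (succ zero)))) → refl Nat ((λ (c : Nat) → λ (κ : Nat) → succ κ) zero (elimNat (λ (y : Nat) → Nat) zero (λ (s : Nat) → λ (δ : Nat) → succ δ) zero))
  ~> λ (γ : Eq (Eq Nat (succ (succ zero)) (succ (succ zero))) (refl Nat (succ (succ zero))) (refl Nat (succ (succ zero)))) → refl Nat ((λ (c : Nat) → succ c) (elimNat (λ (κ : Nat) → Nat) zero (λ (y : Nat) → λ (s : Nat) → succ s) zero))
  ~> λ (γ : Eq (Eq Nat (succ (succ zero)) (succ (succ zero))) (refl Nat (succ (succ zero))) (refl Nat (succ (succ zero)))) → refl Nat (succ (elimNat (λ (c : Nat) → Nat) zero (λ (κ : Nat) → λ (y : Nat) → succ y) zero))
  ~> λ (γ : Eq (Eq Nat (succ (succ zero)) (succ (succ zero))) (refl Nat (succ (succ zero))) (refl Nat (succ (succ zero)))) → refl Nat (succ zero)
inferred type:
  (γ : Eq (Eq Nat (succ (succ zero)) (succ (succ zero))) (refl Nat (succ (succ zero))) (refl Nat (succ (succ zero)))) → Eq Nat (succ zero) (succ zero)


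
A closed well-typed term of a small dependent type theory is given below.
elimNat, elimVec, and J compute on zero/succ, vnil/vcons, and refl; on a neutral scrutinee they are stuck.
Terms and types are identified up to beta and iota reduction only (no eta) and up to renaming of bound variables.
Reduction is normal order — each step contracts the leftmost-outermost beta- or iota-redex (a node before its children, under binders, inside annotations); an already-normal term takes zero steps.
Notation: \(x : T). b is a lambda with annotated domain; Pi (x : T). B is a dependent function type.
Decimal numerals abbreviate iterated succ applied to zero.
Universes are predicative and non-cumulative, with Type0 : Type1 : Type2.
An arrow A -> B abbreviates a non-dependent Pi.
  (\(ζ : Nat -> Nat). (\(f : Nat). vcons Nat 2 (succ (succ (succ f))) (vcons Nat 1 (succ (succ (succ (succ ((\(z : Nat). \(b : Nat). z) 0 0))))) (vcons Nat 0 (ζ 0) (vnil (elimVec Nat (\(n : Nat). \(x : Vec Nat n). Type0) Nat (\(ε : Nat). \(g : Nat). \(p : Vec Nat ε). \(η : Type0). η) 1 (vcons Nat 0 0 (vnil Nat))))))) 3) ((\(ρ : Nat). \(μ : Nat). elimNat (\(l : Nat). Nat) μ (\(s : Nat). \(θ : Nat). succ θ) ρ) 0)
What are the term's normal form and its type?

resulting normal form:
  vcons Nat 2 6 (vcons Nat 1 4 (vcons Nat 0 0 (vnil Nat)))
inferred type:
  Vec Nat 3


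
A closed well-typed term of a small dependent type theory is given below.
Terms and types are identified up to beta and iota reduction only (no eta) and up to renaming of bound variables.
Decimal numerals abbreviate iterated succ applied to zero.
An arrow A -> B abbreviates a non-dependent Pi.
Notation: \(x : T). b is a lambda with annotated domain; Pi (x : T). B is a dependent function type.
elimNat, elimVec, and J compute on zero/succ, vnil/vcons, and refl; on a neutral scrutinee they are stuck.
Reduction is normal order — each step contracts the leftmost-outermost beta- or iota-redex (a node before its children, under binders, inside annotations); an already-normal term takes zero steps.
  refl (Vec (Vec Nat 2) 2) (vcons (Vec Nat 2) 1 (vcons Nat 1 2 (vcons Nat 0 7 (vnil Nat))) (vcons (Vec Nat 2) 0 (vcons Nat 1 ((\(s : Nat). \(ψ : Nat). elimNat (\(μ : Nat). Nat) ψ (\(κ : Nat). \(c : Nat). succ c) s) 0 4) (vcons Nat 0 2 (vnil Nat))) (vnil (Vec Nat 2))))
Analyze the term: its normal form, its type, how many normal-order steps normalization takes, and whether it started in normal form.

normal form:
  refl (Vec (Vec Nat 2) 2) (vcons (Vec Nat 2) 1 (vcons Nat 1 2 (vcons Nat 0 7 (vnil Nat))) (vcons (Vec Nat 2) 0 (vcons Nat 1 4 (vcons Nat 0 2 (vnil Nat))) (vnil (Vec Nat 2))))
inferred type:
  Eq (Vec (Vec Nat 2) 2) (vcons (Vec Nat 2) 1 (vcons Nat 1 2 (vcons Nat 0 7 (vnil Nat))) (vcons (Vec Nat 2) 0 (vcons Nat 1 4 (vcons Nat 0 2 (vnil Nat))) (vnil (Vec Nat 2)))) (vcons (Vec Nat 2) 1 (vcons Nat 1 2 (vcons Nat 0 7 (vnil Nat))) (vcons (Vec Nat 2) 0 (vcons Nat 1 4 (vcons Nat 0 2 (vnil Nat))) (vnil (Vec Nat 2))))
steps to reach normal form (normal order): 3
already normal: no
first redex: a beta-redex


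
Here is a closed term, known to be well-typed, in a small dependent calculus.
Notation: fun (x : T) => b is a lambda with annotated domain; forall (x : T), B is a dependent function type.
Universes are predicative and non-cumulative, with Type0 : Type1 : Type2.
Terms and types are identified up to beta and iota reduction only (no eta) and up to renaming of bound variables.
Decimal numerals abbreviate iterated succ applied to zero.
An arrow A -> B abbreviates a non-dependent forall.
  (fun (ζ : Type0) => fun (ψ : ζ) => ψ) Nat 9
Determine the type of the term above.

the term's type:
  Nat


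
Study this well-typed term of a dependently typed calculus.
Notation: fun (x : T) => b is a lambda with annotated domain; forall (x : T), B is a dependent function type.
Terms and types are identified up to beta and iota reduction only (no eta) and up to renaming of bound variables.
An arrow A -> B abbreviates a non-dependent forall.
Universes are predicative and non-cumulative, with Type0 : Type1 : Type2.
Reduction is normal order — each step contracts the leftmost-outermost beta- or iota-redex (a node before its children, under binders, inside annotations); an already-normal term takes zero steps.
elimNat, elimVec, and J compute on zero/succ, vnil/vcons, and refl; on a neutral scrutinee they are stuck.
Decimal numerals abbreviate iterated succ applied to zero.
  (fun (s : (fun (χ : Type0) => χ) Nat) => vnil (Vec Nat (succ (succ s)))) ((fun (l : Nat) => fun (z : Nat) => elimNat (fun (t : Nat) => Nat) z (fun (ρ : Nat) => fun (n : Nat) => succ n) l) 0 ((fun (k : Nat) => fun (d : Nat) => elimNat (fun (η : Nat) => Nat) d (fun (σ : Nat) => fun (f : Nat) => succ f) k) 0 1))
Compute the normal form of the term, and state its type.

reduced normal form:
  vnil (Vec Nat 3)
the term's type:
  Vec (Vec Nat 3) 0
observation: reduction starts at a beta-redex, and 7 normal-order steps reach the normal form.


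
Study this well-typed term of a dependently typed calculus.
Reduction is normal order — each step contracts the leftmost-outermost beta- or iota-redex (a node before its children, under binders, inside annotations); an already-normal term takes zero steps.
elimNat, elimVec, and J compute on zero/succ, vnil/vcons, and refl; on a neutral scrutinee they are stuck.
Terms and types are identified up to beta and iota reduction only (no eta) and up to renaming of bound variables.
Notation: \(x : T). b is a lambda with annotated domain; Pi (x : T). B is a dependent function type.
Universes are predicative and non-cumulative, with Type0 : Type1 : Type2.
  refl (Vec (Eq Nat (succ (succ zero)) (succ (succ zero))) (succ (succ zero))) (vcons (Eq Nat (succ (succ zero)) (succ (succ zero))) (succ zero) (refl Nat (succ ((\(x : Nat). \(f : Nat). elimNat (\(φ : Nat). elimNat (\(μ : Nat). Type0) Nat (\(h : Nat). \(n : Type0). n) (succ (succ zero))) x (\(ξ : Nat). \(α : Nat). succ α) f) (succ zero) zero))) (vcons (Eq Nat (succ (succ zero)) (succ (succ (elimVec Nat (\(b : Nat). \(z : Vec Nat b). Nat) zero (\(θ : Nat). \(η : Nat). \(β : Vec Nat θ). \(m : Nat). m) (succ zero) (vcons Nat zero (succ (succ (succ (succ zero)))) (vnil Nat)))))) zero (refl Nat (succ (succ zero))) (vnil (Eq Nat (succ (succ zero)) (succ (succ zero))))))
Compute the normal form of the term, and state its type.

normal form:
  refl (Vec (Eq Nat (succ (succ zero)) (succ (succ zero))) (succ (succ zero))) (vcons (Eq Nat (succ (succ zero)) (succ (succ zero))) (succ zero) (refl Nat (succ (succ zero))) (vcons (Eq Nat (succ (succ zero)) (succ (succ zero))) zero (refl Nat (succ (succ zero))) (vnil (Eq Nat (succ (succ zero)) (succ (succ zero))))))
the term's type:
  Eq (Vec (Eq Nat (succ (succ zero)) (succ (succ zero))) (succ (succ zero))) (vcons (Eq Nat (succ (succ zero)) (succ (succ zero))) (succ zero) (refl Nat (succ (succ zero))) (vcons (Eq Nat (succ (succ zero)) (succ (succ zero))) zero (refl Nat (succ (succ zero))) (vnil (Eq Nat (succ (succ zero)) (succ (succ zero)))))) (vcons (Eq Nat (succ (succ zero)) (succ (succ zero))) (succ zero) (refl Nat (succ (succ zero))) (vcons (Eq Nat (succ (succ zero)) (succ (succ zero))) zero (refl Nat (succ (succ zero))) (vnil (Eq Nat (succ (succ zero)) (succ (succ zero))))))
observation: 9 normal-order steps normalize the term, beginning with a beta-redex.


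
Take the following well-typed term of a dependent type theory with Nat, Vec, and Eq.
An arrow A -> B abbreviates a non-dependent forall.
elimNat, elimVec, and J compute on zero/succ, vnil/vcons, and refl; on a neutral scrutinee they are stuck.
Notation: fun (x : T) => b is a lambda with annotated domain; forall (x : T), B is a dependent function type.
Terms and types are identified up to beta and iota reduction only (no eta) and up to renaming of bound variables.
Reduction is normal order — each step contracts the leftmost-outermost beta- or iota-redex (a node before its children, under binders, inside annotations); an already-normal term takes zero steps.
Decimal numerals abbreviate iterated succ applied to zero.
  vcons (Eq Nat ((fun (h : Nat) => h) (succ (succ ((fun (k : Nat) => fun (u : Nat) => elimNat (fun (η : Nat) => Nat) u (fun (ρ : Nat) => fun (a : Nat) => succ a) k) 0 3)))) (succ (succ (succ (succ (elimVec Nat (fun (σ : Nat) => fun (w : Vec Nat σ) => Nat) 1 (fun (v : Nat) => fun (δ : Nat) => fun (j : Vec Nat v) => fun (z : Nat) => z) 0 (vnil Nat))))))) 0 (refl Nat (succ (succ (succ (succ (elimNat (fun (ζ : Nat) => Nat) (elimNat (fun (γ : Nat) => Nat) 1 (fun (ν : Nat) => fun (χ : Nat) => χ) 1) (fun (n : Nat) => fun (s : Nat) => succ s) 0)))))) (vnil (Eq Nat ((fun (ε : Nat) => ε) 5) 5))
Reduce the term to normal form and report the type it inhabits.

normal form:
  vcons (Eq Nat 5 5) 0 (refl Nat 5) (vnil (Eq Nat 5 5))
the term's type:
  Vec (Eq Nat 5 5) 1
observation: the first redex contracted is a beta-redex; the normal form is reached in 11 normal-order steps.


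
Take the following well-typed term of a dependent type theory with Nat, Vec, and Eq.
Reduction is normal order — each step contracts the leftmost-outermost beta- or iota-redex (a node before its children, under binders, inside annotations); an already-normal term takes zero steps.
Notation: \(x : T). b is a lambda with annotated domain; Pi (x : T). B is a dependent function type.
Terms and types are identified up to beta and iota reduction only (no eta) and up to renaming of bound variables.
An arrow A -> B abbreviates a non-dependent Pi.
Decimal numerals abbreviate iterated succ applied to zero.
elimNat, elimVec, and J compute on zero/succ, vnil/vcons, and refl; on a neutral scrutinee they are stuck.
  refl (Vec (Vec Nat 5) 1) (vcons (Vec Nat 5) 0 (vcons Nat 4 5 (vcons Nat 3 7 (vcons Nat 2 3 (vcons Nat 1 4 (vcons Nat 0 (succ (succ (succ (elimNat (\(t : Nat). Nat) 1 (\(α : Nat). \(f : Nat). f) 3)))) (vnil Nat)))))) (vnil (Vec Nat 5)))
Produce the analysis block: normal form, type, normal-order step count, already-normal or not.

resulting normal form:
  refl (Vec (Vec Nat 5) 1) (vcons (Vec Nat 5) 0 (vcons Nat 4 5 (vcons Nat 3 7 (vcons Nat 2 3 (vcons Nat 1 4 (vcons Nat 0 4 (vnil Nat)))))) (vnil (Vec Nat 5)))
type:
  Eq (Vec (Vec Nat 5) 1) (vcons (Vec Nat 5) 0 (vcons Nat 4 5 (vcons Nat 3 7 (vcons Nat 2 3 (vcons Nat 1 4 (vcons Nat 0 4 (vnil Nat)))))) (vnil (Vec Nat 5))) (vcons (Vec Nat 5) 0 (vcons Nat 4 5 (vcons Nat 3 7 (vcons Nat 2 3 (vcons Nat 1 4 (vcons Nat 0 4 (vnil Nat)))))) (vnil (Vec Nat 5)))
steps to reach normal form (normal order): 10
already normal: no
first redex: an elimNat iota-redex


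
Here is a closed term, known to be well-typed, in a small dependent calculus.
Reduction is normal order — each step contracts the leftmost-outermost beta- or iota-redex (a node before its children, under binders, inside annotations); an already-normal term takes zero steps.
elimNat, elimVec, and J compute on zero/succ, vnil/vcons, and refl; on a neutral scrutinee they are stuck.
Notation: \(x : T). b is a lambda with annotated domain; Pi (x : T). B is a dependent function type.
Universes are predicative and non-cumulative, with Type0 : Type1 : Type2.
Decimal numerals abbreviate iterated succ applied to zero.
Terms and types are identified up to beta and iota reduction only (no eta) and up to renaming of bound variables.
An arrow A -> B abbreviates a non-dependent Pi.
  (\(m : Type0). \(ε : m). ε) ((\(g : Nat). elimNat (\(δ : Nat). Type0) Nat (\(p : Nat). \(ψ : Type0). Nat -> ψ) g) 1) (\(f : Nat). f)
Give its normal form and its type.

reduced normal form:
  \(m : Nat). m
inferred type:
  Nat -> Nat
observation: contracting a beta-redex first, the term normalizes in 2 steps.


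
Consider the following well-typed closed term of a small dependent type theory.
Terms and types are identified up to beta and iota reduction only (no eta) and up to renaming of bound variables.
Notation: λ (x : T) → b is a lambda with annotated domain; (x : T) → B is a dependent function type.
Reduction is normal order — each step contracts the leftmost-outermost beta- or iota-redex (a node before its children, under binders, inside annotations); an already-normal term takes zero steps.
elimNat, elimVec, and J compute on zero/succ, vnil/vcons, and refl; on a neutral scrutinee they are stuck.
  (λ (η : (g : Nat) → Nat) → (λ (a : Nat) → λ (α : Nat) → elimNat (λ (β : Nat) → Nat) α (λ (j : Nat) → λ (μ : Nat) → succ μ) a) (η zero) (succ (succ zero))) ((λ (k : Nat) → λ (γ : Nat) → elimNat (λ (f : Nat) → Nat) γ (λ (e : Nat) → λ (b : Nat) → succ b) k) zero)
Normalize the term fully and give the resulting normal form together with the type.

resulting normal form:
  succ (succ zero)
inferred type:
  Nat
observation: the first redex contracted is a beta-redex; the normal form is reached in 7 normal-order steps.


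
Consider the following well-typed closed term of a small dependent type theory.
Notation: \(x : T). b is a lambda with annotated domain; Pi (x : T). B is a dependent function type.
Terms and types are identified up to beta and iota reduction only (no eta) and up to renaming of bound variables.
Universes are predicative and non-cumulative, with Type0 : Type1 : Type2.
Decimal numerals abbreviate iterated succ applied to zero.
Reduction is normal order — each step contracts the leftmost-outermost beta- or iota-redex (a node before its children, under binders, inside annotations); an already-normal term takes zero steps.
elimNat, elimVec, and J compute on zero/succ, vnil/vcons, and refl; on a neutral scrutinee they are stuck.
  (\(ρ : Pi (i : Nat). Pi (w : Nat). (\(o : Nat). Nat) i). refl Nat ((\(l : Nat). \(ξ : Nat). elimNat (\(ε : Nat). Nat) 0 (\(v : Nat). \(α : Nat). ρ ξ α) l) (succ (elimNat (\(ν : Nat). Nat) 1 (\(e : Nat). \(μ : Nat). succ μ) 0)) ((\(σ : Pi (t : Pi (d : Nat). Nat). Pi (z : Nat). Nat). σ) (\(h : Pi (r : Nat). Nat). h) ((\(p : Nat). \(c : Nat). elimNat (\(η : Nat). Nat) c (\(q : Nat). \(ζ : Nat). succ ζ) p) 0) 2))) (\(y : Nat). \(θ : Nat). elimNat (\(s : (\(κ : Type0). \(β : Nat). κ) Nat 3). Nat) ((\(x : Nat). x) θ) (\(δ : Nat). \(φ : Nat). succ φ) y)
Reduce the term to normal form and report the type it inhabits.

normal form:
  refl Nat 4
inferred type:
  Eq Nat 4 4
observation: the first redex contracted is a beta-redex; the normal form is reached in 45 normal-order steps.


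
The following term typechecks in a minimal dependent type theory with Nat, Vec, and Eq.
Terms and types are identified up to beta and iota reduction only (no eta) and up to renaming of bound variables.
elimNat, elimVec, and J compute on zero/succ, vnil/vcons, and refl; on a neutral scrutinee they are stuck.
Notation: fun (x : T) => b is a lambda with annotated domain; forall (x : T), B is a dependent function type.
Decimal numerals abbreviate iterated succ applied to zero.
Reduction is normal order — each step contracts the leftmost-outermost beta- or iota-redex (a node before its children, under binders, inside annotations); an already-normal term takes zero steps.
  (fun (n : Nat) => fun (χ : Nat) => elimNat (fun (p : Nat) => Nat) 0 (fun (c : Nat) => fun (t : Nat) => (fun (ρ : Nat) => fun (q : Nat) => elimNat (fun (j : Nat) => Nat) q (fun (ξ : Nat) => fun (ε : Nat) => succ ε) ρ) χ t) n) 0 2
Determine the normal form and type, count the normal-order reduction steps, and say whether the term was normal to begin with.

normal form:
  0
the term's type:
  Nat
reduction steps (normal order): 3
already normal: no
first contracted redex: a beta-redex


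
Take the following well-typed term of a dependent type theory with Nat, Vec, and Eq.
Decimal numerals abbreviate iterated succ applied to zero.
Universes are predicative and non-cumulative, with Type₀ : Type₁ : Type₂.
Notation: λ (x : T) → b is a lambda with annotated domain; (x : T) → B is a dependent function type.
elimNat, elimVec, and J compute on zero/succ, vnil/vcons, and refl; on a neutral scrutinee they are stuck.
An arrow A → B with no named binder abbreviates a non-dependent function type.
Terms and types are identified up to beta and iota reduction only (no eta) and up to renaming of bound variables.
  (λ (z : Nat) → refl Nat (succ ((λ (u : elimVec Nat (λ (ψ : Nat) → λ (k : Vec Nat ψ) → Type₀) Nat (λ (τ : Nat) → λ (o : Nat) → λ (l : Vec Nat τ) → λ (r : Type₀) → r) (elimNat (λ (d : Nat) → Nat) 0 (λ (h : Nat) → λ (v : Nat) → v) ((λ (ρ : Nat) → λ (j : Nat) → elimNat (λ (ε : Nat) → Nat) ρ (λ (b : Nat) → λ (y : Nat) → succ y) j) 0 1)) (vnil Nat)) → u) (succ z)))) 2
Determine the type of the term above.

the term's type:
  Eq Nat 4 4
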